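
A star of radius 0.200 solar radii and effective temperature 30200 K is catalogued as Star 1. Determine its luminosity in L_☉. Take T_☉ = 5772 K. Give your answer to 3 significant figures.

30.0 L_☉

L/L_☉ = (R/R_☉)² (T/T_☉)⁴ = (0.200)² × (30200/5772)⁴
       = 0.04000 × (5.232)⁴ = 0.04000 × 749.4 = 29.98.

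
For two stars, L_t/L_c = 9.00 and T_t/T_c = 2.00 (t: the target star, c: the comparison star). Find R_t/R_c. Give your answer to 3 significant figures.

0.750

L ∝ R²T⁴ gives R ∝ √L / T², so
R_t/R_c = √(9.00) / (2.00)² = 3.000 / 4.000 = 0.7500.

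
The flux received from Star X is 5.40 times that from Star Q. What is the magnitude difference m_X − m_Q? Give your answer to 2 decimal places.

m_X − m_Q = −2.5 log₁₀(F_X/F_Q) = −2.5 log₁₀(5.40) = −2.5 × (0.732) = -1.831.

-1.83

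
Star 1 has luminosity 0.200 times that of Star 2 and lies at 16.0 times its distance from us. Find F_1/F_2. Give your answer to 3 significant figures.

F = L/(4πd²), so F_1/F_2 = (L_1/L_2) / (d_1/d_2)²
= 0.200 / (16.0)² = 0.200 / 256.0 = 7.813×10^-4.

7.81×10^-4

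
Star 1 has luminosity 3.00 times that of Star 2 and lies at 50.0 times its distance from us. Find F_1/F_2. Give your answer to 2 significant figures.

0.0012

F = L/(4πd²), so F_1/F_2 = (L_1/L_2) / (d_1/d_2)²
= 3.00 / (50.0)² = 3.00 / 2500 = 0.001200.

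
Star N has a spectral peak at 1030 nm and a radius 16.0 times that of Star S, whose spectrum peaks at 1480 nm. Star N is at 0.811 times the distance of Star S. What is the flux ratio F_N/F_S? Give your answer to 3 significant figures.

Wien's law: T_N/T_S = λ_S/λ_N = 1480/1030 = 1.437.
L_N/L_S = (R_N/R_S)²(T_N/T_S)⁴ = (16.0)²(1.437)⁴ = 1091.
F_N/F_S = (L_N/L_S)/(d_N/d_S)² = 1091/(0.811)² = 1659.

1.66×10^3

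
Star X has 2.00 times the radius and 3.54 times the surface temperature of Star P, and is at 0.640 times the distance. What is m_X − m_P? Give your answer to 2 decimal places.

L_X/L_P = (2.00)²(3.54)⁴ = 628.2.
F_X/F_P = (L_X/L_P)/(d_X/d_P)² = 628.2/0.4096 = 1534.
m_X − m_P = −2.5 log₁₀(1534) = -7.96.

-7.96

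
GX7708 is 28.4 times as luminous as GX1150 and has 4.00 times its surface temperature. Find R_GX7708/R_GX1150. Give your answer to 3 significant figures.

0.333

L ∝ R²T⁴ gives R ∝ √L / T², so
R_GX7708/R_GX1150 = √(28.4) / (4.00)² = 5.329 / 16.00 = 0.3331.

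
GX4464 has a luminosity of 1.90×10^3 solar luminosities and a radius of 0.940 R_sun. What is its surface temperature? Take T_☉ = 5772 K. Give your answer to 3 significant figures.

T/T_☉ = (L/L_☉)^(1/4) / (R/R_☉)^(1/2)
T = 5772 × (1.90×10^3)^(1/4) / √(0.940) = 5772 × 6.602 / 0.9695 = 3.931×10^4 K.

3.93×10^4 K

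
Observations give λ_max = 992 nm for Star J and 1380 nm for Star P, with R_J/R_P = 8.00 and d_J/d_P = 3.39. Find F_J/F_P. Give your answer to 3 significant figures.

Wien's law: T_J/T_P = λ_P/λ_J = 1380/992 = 1.391.
L_J/L_P = (R_J/R_P)²(T_J/T_P)⁴ = (8.00)²(1.391)⁴ = 239.7.
F_J/F_P = (L_J/L_P)/(d_J/d_P)² = 239.7/(3.39)² = 20.86.

20.9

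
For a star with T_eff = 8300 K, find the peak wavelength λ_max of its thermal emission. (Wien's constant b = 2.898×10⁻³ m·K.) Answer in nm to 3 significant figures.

λ_max = b/T = 2.898×10⁻³ / 8300 = 3.49×10^-7 m = 349.2 nm.

349 nm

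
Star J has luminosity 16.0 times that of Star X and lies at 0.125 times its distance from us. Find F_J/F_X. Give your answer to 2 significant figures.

F = L/(4πd²), so F_J/F_X = (L_J/L_X) / (d_J/d_X)²
= 16.0 / (0.125)² = 16.0 / 0.01562 = 1024.

1.0×10^3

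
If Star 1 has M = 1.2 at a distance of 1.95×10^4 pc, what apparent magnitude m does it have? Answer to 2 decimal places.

m = M + 5 log₁₀(d/10 pc) = 1.2 + 5 log₁₀(1.95×10^4/10)
  = 1.2 + 5 × 3.290 = 1.2 + 16.45 = 17.65.

17.65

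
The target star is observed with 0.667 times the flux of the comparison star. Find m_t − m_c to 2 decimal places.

0.44

m_t − m_c = −2.5 log₁₀(F_t/F_c) = −2.5 log₁₀(0.667) = −2.5 × (-0.176) = 0.440.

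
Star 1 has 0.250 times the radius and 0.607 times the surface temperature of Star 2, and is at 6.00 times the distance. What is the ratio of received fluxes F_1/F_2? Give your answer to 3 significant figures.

2.36×10^-4

L_1/L_2 = (R_1/R_2)²(T_1/T_2)⁴ = (0.250)² × (0.607)⁴ = 0.008485.
F_1/F_2 = (L_1/L_2)/(d_1/d_2)² = 0.008485 / (6.00)² = 2.357×10^-4.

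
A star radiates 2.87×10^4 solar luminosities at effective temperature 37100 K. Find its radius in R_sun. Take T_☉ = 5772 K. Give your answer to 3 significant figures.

R/R_☉ = √(L/L_☉) / (T/T_☉)² = √(2.87×10^4) / (6.428)²
       = 169.4 / 41.31 = 4.101.

4.10 R_sun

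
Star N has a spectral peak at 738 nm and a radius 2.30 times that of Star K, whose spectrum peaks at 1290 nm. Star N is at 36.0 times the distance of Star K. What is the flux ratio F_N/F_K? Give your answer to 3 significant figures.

0.0381

Wien's law: T_N/T_K = λ_K/λ_N = 1290/738 = 1.748.
L_N/L_K = (R_N/R_K)²(T_N/T_K)⁴ = (2.30)²(1.748)⁴ = 49.38.
F_N/F_K = (L_N/L_K)/(d_N/d_K)² = 49.38/(36.0)² = 0.03811.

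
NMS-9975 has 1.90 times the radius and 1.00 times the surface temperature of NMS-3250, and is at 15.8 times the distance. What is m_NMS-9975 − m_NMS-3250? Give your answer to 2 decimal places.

4.60

L_NMS-9975/L_NMS-3250 = (1.90)²(1.00)⁴ = 3.610.
F_NMS-9975/F_NMS-3250 = (L_NMS-9975/L_NMS-3250)/(d_NMS-9975/d_NMS-3250)² = 3.610/249.6 = 0.01446.
m_NMS-9975 − m_NMS-3250 = −2.5 log₁₀(0.01446) = 4.60.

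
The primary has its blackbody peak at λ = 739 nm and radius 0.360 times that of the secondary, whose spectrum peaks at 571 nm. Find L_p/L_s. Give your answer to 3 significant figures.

0.0462

Wien's law gives T ∝ 1/λ_max, so T_p/T_s = λ_s/λ_p = 571/739 = 0.7727.
Then L ∝ R²T⁴ gives L_p/L_s = (0.360)² × (0.7727)⁴ = 0.1296 × 0.3564 = 0.04619.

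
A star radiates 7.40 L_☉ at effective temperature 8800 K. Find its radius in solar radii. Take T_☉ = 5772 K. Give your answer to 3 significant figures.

1.17 solar radii

R/R_☉ = √(L/L_☉) / (T/T_☉)² = √(7.40) / (1.525)²
       = 2.720 / 2.324 = 1.170.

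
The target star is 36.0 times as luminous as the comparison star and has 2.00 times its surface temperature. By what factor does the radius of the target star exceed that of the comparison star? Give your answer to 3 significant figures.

L ∝ R²T⁴ gives R ∝ √L / T², so
R_t/R_c = √(36.0) / (2.00)² = 6.000 / 4.000 = 1.500.

1.50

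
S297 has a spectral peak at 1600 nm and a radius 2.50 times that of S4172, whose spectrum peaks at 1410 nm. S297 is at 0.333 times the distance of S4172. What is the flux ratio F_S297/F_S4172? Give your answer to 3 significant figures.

34.0

Wien's law: T_S297/T_S4172 = λ_S4172/λ_S297 = 1410/1600 = 0.8812.
L_S297/L_S4172 = (R_S297/R_S4172)²(T_S297/T_S4172)⁴ = (2.50)²(0.8812)⁴ = 3.769.
F_S297/F_S4172 = (L_S297/L_S4172)/(d_S297/d_S4172)² = 3.769/(0.333)² = 33.99.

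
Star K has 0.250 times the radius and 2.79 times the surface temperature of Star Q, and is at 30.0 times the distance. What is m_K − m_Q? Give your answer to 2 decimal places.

5.94

L_K/L_Q = (0.250)²(2.79)⁴ = 3.787.
F_K/F_Q = (L_K/L_Q)/(d_K/d_Q)² = 3.787/900.0 = 0.004208.
m_K − m_Q = −2.5 log₁₀(0.004208) = 5.94.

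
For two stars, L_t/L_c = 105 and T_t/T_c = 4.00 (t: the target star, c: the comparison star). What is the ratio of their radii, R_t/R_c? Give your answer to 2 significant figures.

L ∝ R²T⁴ gives R ∝ √L / T², so
R_t/R_c = √(105) / (4.00)² = 10.25 / 16.00 = 0.6404.

0.64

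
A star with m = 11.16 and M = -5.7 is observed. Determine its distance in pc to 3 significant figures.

m − M = 5 log₁₀(d/10 pc)
11.16 − (-5.7) = 16.86 = 5 log₁₀(d/10)
d = 10 × 10^(16.86/5) = 10 × 10^3.372 = 2.355×10^4 pc.

2.36×10^4 pc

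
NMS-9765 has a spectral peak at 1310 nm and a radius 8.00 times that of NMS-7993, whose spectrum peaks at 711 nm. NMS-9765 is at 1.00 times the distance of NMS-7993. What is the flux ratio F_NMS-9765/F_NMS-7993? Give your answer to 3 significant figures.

5.55

Wien's law: T_NMS-9765/T_NMS-7993 = λ_NMS-7993/λ_NMS-9765 = 711/1310 = 0.5427.
L_NMS-9765/L_NMS-7993 = (R_NMS-9765/R_NMS-7993)²(T_NMS-9765/T_NMS-7993)⁴ = (8.00)²(0.5427)⁴ = 5.554.
F_NMS-9765/F_NMS-7993 = (L_NMS-9765/L_NMS-7993)/(d_NMS-9765/d_NMS-7993)² = 5.554/(1.00)² = 5.554.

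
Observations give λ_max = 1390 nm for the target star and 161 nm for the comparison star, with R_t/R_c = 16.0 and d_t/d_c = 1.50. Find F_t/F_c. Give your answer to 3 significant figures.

Wien's law: T_t/T_c = λ_c/λ_t = 161/1390 = 0.1158.
L_t/L_c = (R_t/R_c)²(T_t/T_c)⁴ = (16.0)²(0.1158)⁴ = 0.04608.
F_t/F_c = (L_t/L_c)/(d_t/d_c)² = 0.04608/(1.50)² = 0.02048.

0.0205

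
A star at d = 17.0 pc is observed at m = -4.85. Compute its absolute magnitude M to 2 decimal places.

M = m − 5 log₁₀(d/10 pc) = -4.85 − 5 log₁₀(17.0/10)
  = -4.85 − 5 × 0.230 = -4.85 − 1.15 = -6.00.

-6.00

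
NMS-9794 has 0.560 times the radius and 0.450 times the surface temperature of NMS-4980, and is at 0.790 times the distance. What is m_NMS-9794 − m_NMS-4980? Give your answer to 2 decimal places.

L_NMS-9794/L_NMS-4980 = (0.560)²(0.450)⁴ = 0.01286.
F_NMS-9794/F_NMS-4980 = (L_NMS-9794/L_NMS-4980)/(d_NMS-9794/d_NMS-4980)² = 0.01286/0.6241 = 0.02060.
m_NMS-9794 − m_NMS-4980 = −2.5 log₁₀(0.02060) = 4.22.

4.22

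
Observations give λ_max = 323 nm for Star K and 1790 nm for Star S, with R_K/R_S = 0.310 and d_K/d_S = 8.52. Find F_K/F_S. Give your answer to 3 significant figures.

Wien's law: T_K/T_S = λ_S/λ_K = 1790/323 = 5.542.
L_K/L_S = (R_K/R_S)²(T_K/T_S)⁴ = (0.310)²(5.542)⁴ = 90.64.
F_K/F_S = (L_K/L_S)/(d_K/d_S)² = 90.64/(8.52)² = 1.249.

1.25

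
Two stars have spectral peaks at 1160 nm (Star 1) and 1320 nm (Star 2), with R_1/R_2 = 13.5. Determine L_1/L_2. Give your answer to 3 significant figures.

306

Wien's law gives T ∝ 1/λ_max, so T_1/T_2 = λ_2/λ_1 = 1320/1160 = 1.138.
Then L ∝ R²T⁴ gives L_1/L_2 = (13.5)² × (1.138)⁴ = 182.2 × 1.677 = 305.6.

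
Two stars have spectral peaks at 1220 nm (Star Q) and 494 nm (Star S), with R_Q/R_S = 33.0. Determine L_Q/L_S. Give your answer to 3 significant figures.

29.3

Wien's law gives T ∝ 1/λ_max, so T_Q/T_S = λ_S/λ_Q = 494/1220 = 0.4049.
Then L ∝ R²T⁴ gives L_Q/L_S = (33.0)² × (0.4049)⁴ = 1089 × 0.02688 = 29.27.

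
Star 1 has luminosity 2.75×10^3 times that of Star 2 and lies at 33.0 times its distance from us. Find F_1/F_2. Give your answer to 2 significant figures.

F = L/(4πd²), so F_1/F_2 = (L_1/L_2) / (d_1/d_2)²
= 2.75×10^3 / (33.0)² = 2.75×10^3 / 1089 = 2.525.

2.5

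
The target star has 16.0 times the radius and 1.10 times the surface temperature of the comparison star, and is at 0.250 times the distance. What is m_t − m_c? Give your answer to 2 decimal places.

L_t/L_c = (16.0)²(1.10)⁴ = 374.8.
F_t/F_c = (L_t/L_c)/(d_t/d_c)² = 374.8/0.06250 = 5997.
m_t − m_c = −2.5 log₁₀(5997) = -9.44.

-9.44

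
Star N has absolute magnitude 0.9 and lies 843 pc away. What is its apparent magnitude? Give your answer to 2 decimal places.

10.53

m = M + 5 log₁₀(d/10 pc) = 0.9 + 5 log₁₀(843/10)
  = 0.9 + 5 × 1.926 = 0.9 + 9.63 = 10.53.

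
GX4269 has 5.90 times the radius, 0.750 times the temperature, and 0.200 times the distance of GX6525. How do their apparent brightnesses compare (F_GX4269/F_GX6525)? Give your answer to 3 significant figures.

L_GX4269/L_GX6525 = (R_GX4269/R_GX6525)²(T_GX4269/T_GX6525)⁴ = (5.90)² × (0.750)⁴ = 11.01.
F_GX4269/F_GX6525 = (L_GX4269/L_GX6525)/(d_GX4269/d_GX6525)² = 11.01 / (0.200)² = 275.4.

275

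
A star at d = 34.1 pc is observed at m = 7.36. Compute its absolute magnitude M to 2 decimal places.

4.70

M = m − 5 log₁₀(d/10 pc) = 7.36 − 5 log₁₀(34.1/10)
  = 7.36 − 5 × 0.533 = 7.36 − 2.66 = 4.70.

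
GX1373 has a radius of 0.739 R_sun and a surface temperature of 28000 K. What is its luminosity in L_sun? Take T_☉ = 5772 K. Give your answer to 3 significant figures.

302 L_sun

L/L_☉ = (R/R_☉)² (T/T_☉)⁴ = (0.739)² × (28000/5772)⁴
       = 0.5461 × (4.851)⁴ = 0.5461 × 553.8 = 302.4.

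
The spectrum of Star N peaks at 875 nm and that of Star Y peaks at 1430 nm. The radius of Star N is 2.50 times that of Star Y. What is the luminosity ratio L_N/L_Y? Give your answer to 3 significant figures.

Wien's law gives T ∝ 1/λ_max, so T_N/T_Y = λ_Y/λ_N = 1430/875 = 1.634.
Then L ∝ R²T⁴ gives L_N/L_Y = (2.50)² × (1.634)⁴ = 6.250 × 7.134 = 44.59.

44.6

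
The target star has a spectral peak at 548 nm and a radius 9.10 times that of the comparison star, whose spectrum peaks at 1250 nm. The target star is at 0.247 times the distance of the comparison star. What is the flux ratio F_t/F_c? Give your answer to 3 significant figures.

3.67×10^4

Wien's law: T_t/T_c = λ_c/λ_t = 1250/548 = 2.281.
L_t/L_c = (R_t/R_c)²(T_t/T_c)⁴ = (9.10)²(2.281)⁴ = 2242.
F_t/F_c = (L_t/L_c)/(d_t/d_c)² = 2242/(0.247)² = 3.675×10^4.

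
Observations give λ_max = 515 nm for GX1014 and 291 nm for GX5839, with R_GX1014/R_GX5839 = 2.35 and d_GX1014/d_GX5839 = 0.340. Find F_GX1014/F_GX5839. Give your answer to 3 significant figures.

4.87

Wien's law: T_GX1014/T_GX5839 = λ_GX5839/λ_GX1014 = 291/515 = 0.5650.
L_GX1014/L_GX5839 = (R_GX1014/R_GX5839)²(T_GX1014/T_GX5839)⁴ = (2.35)²(0.5650)⁴ = 0.5630.
F_GX1014/F_GX5839 = (L_GX1014/L_GX5839)/(d_GX1014/d_GX5839)² = 0.5630/(0.340)² = 4.870.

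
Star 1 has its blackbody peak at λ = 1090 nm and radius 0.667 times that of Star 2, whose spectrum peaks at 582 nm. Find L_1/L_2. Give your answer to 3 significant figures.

Wien's law gives T ∝ 1/λ_max, so T_1/T_2 = λ_2/λ_1 = 582/1090 = 0.5339.
Then L ∝ R²T⁴ gives L_1/L_2 = (0.667)² × (0.5339)⁴ = 0.4449 × 0.08128 = 0.03616.

0.0362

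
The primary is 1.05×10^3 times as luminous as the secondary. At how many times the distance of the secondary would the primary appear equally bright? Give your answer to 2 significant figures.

Equal flux requires L_p/d_p² = L_s/d_s², so d_p/d_s = √(L_p/L_s)
= √(1.05×10^3) = 32.40.

32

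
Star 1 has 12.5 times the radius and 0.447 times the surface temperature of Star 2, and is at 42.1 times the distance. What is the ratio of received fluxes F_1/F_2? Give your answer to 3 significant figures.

L_1/L_2 = (R_1/R_2)²(T_1/T_2)⁴ = (12.5)² × (0.447)⁴ = 6.238.
F_1/F_2 = (L_1/L_2)/(d_1/d_2)² = 6.238 / (42.1)² = 0.003520.

0.00352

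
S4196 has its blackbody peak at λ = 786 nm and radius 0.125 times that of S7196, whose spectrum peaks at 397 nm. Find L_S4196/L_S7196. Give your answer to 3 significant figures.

Wien's law gives T ∝ 1/λ_max, so T_S4196/T_S7196 = λ_S7196/λ_S4196 = 397/786 = 0.5051.
Then L ∝ R²T⁴ gives L_S4196/L_S7196 = (0.125)² × (0.5051)⁴ = 0.01562 × 0.06508 = 0.001017.

0.00102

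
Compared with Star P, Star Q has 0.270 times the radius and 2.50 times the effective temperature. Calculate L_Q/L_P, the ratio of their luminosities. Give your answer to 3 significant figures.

From the Stefan–Boltzmann law, L ∝ R²T⁴, so
L_Q/L_P = (R_Q/R_P)² (T_Q/T_P)⁴ = (0.270)² × (2.50)⁴ = 0.07290 × 39.06 = 2.848.

2.85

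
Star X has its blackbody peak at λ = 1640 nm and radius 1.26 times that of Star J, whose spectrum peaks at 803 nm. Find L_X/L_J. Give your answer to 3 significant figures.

0.0912

Wien's law gives T ∝ 1/λ_max, so T_X/T_J = λ_J/λ_X = 803/1640 = 0.4896.
Then L ∝ R²T⁴ gives L_X/L_J = (1.26)² × (0.4896)⁴ = 1.588 × 0.05748 = 0.09125.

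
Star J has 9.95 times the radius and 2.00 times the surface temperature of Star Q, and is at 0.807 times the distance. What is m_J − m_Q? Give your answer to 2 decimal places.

L_J/L_Q = (9.95)²(2.00)⁴ = 1584.
F_J/F_Q = (L_J/L_Q)/(d_J/d_Q)² = 1584/0.6512 = 2432.
m_J − m_Q = −2.5 log₁₀(2432) = -8.47.

-8.47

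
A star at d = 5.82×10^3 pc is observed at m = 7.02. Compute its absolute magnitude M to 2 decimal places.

-6.80

M = m − 5 log₁₀(d/10 pc) = 7.02 − 5 log₁₀(5.82×10^3/10)
  = 7.02 − 5 × 2.765 = 7.02 − 13.82 = -6.80.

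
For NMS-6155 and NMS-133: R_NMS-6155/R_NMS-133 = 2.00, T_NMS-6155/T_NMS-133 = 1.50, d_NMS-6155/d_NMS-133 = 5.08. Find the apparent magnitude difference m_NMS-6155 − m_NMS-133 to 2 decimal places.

L_NMS-6155/L_NMS-133 = (2.00)²(1.50)⁴ = 20.25.
F_NMS-6155/F_NMS-133 = (L_NMS-6155/L_NMS-133)/(d_NMS-6155/d_NMS-133)² = 20.25/25.81 = 0.7847.
m_NMS-6155 − m_NMS-133 = −2.5 log₁₀(0.7847) = 0.26.

0.26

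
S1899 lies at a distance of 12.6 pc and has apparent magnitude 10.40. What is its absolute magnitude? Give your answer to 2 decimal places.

M = m − 5 log₁₀(d/10 pc) = 10.40 − 5 log₁₀(12.6/10)
  = 10.40 − 5 × 0.100 = 10.40 − 0.50 = 9.90.

9.90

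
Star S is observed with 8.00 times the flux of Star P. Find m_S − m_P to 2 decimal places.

-2.26

m_S − m_P = −2.5 log₁₀(F_S/F_P) = −2.5 log₁₀(8.00) = −2.5 × (0.903) = -2.258.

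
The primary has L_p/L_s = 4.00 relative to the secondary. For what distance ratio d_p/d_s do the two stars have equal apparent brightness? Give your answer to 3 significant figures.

2.00

Equal flux requires L_p/d_p² = L_s/d_s², so d_p/d_s = √(L_p/L_s)
= √(4.00) = 2.000.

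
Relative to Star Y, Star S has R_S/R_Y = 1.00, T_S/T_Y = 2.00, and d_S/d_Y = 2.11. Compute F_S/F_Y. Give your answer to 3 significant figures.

3.59

L_S/L_Y = (R_S/R_Y)²(T_S/T_Y)⁴ = (1.00)² × (2.00)⁴ = 16.00.
F_S/F_Y = (L_S/L_Y)/(d_S/d_Y)² = 16.00 / (2.11)² = 3.594.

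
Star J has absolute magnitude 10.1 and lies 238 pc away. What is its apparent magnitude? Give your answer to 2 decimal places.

m = M + 5 log₁₀(d/10 pc) = 10.1 + 5 log₁₀(238/10)
  = 10.1 + 5 × 1.377 = 10.1 + 6.88 = 16.98.

16.98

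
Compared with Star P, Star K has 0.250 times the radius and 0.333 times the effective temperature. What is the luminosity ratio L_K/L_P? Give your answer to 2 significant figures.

From the Stefan–Boltzmann law, L ∝ R²T⁴, so
L_K/L_P = (R_K/R_P)² (T_K/T_P)⁴ = (0.250)² × (0.333)⁴ = 0.06250 × 0.01230 = 7.685×10^-4.

7.7×10^-4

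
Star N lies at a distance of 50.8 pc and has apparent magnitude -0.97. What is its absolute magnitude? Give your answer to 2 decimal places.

-4.50

M = m − 5 log₁₀(d/10 pc) = -0.97 − 5 log₁₀(50.8/10)
  = -0.97 − 5 × 0.706 = -0.97 − 3.53 = -4.50.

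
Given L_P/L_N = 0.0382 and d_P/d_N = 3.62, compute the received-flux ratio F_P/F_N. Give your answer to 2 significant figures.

0.0029

F = L/(4πd²), so F_P/F_N = (L_P/L_N) / (d_P/d_N)²
= 0.0382 / (3.62)² = 0.0382 / 13.10 = 0.002915.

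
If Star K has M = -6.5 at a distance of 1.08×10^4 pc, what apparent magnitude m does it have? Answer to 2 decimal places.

m = M + 5 log₁₀(d/10 pc) = -6.5 + 5 log₁₀(1.08×10^4/10)
  = -6.5 + 5 × 3.033 = -6.5 + 15.17 = 8.67.

8.67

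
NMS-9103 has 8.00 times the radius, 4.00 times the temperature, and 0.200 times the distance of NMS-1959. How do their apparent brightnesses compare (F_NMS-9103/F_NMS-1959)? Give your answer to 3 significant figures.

4.10×10^5

L_NMS-9103/L_NMS-1959 = (R_NMS-9103/R_NMS-1959)²(T_NMS-9103/T_NMS-1959)⁴ = (8.00)² × (4.00)⁴ = 1.638×10^4.
F_NMS-9103/F_NMS-1959 = (L_NMS-9103/L_NMS-1959)/(d_NMS-9103/d_NMS-1959)² = 1.638×10^4 / (0.200)² = 4.096×10^5.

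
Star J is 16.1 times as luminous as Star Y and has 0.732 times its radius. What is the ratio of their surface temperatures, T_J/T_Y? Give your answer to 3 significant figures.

2.34

L ∝ R²T⁴ gives T ∝ (L/R²)^(1/4), so
T_J/T_Y = (16.1 / 0.732²)^(1/4) = (30.05)^(1/4) = 2.341.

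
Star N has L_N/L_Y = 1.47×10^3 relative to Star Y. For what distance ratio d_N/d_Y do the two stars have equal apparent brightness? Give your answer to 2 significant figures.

38

Equal flux requires L_N/d_N² = L_Y/d_Y², so d_N/d_Y = √(L_N/L_Y)
= √(1.47×10^3) = 38.34.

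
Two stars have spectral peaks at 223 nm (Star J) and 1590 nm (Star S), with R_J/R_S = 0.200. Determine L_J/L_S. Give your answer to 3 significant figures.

103

Wien's law gives T ∝ 1/λ_max, so T_J/T_S = λ_S/λ_J = 1590/223 = 7.130.
Then L ∝ R²T⁴ gives L_J/L_S = (0.200)² × (7.130)⁴ = 0.04000 × 2584 = 103.4.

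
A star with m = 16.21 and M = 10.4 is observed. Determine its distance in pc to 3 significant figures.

m − M = 5 log₁₀(d/10 pc)
16.21 − (10.4) = 5.81 = 5 log₁₀(d/10)
d = 10 × 10^(5.81/5) = 10 × 10^1.162 = 145.2 pc.

145 pc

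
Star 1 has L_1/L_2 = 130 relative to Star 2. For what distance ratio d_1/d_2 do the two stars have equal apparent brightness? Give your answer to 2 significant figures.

Equal flux requires L_1/d_1² = L_2/d_2², so d_1/d_2 = √(L_1/L_2)
= √(130) = 11.40.

11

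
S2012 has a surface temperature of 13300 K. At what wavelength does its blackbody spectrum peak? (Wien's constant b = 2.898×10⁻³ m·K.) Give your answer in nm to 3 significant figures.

218 nm

λ_max = b/T = 2.898×10⁻³ / 13300 = 2.18×10^-7 m = 217.9 nm.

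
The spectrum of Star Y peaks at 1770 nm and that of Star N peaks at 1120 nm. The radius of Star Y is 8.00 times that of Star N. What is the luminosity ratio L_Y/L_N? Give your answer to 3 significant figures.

Wien's law gives T ∝ 1/λ_max, so T_Y/T_N = λ_N/λ_Y = 1120/1770 = 0.6328.
Then L ∝ R²T⁴ gives L_Y/L_N = (8.00)² × (0.6328)⁴ = 64.00 × 0.1603 = 10.26.

10.3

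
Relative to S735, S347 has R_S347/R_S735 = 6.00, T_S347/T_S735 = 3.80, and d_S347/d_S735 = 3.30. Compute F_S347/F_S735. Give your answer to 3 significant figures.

L_S347/L_S735 = (R_S347/R_S735)²(T_S347/T_S735)⁴ = (6.00)² × (3.80)⁴ = 7506.
F_S347/F_S735 = (L_S347/L_S735)/(d_S347/d_S735)² = 7506 / (3.30)² = 689.3.

689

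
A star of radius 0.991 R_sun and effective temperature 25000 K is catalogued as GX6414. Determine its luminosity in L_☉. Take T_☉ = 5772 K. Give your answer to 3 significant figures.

L/L_☉ = (R/R_☉)² (T/T_☉)⁴ = (0.991)² × (25000/5772)⁴
       = 0.9821 × (4.331)⁴ = 0.9821 × 351.9 = 345.6.

346 L_☉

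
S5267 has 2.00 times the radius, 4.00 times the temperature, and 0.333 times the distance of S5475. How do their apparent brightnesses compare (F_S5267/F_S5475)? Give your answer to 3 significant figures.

9.23×10^3

L_S5267/L_S5475 = (R_S5267/R_S5475)²(T_S5267/T_S5475)⁴ = (2.00)² × (4.00)⁴ = 1024.
F_S5267/F_S5475 = (L_S5267/L_S5475)/(d_S5267/d_S5475)² = 1024 / (0.333)² = 9234.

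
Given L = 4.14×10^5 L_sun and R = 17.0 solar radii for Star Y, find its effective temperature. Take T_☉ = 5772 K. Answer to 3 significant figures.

T/T_☉ = (L/L_☉)^(1/4) / (R/R_☉)^(1/2)
T = 5772 × (4.14×10^5)^(1/4) / √(17.0) = 5772 × 25.37 / 4.123 = 3.551×10^4 K.

3.55×10^4 K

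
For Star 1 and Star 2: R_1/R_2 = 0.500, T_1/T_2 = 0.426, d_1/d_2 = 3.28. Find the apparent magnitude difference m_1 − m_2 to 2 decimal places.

L_1/L_2 = (0.500)²(0.426)⁴ = 0.008233.
F_1/F_2 = (L_1/L_2)/(d_1/d_2)² = 0.008233/10.76 = 7.653×10^-4.
m_1 − m_2 = −2.5 log₁₀(7.653×10^-4) = 7.79.

7.79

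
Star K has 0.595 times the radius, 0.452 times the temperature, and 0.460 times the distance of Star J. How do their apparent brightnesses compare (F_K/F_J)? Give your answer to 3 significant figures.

L_K/L_J = (R_K/R_J)²(T_K/T_J)⁴ = (0.595)² × (0.452)⁴ = 0.01478.
F_K/F_J = (L_K/L_J)/(d_K/d_J)² = 0.01478 / (0.460)² = 0.06983.

0.0698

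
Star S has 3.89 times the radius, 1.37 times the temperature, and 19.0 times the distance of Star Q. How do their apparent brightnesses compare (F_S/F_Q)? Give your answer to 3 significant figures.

0.148

L_S/L_Q = (R_S/R_Q)²(T_S/T_Q)⁴ = (3.89)² × (1.37)⁴ = 53.31.
F_S/F_Q = (L_S/L_Q)/(d_S/d_Q)² = 53.31 / (19.0)² = 0.1477.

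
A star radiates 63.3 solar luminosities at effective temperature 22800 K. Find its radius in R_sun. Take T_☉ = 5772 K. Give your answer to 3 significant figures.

R/R_☉ = √(L/L_☉) / (T/T_☉)² = √(63.3) / (3.950)²
       = 7.956 / 15.60 = 0.5099.

0.510 R_sun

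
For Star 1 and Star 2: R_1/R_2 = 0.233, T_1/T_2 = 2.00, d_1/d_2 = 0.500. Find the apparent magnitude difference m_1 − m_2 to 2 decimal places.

L_1/L_2 = (0.233)²(2.00)⁴ = 0.8686.
F_1/F_2 = (L_1/L_2)/(d_1/d_2)² = 0.8686/0.2500 = 3.474.
m_1 − m_2 = −2.5 log₁₀(3.474) = -1.35.

-1.35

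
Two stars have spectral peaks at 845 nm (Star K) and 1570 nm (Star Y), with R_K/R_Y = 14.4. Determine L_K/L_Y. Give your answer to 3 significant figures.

Wien's law gives T ∝ 1/λ_max, so T_K/T_Y = λ_Y/λ_K = 1570/845 = 1.858.
Then L ∝ R²T⁴ gives L_K/L_Y = (14.4)² × (1.858)⁴ = 207.4 × 11.92 = 2471.

2.47×10^3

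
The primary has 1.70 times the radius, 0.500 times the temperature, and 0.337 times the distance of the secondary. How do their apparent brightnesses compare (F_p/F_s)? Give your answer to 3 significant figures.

1.59

L_p/L_s = (R_p/R_s)²(T_p/T_s)⁴ = (1.70)² × (0.500)⁴ = 0.1806.
F_p/F_s = (L_p/L_s)/(d_p/d_s)² = 0.1806 / (0.337)² = 1.590.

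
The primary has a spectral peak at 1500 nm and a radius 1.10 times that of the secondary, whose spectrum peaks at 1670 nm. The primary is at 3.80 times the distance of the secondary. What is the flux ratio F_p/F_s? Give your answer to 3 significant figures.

Wien's law: T_p/T_s = λ_s/λ_p = 1670/1500 = 1.113.
L_p/L_s = (R_p/R_s)²(T_p/T_s)⁴ = (1.10)²(1.113)⁴ = 1.859.
F_p/F_s = (L_p/L_s)/(d_p/d_s)² = 1.859/(3.80)² = 0.1287.

0.129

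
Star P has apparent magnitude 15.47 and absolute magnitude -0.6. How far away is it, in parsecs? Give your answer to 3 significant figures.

m − M = 5 log₁₀(d/10 pc)
15.47 − (-0.6) = 16.07 = 5 log₁₀(d/10)
d = 10 × 10^(16.07/5) = 10 × 10^3.214 = 1.637×10^4 pc.

1.64×10^4 pc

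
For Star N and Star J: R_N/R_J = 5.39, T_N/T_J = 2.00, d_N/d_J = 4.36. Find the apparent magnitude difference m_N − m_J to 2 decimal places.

L_N/L_J = (5.39)²(2.00)⁴ = 464.8.
F_N/F_J = (L_N/L_J)/(d_N/d_J)² = 464.8/19.01 = 24.45.
m_N − m_J = −2.5 log₁₀(24.45) = -3.47.

-3.47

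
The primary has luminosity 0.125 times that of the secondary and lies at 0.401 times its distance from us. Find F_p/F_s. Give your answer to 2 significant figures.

F = L/(4πd²), so F_p/F_s = (L_p/L_s) / (d_p/d_s)²
= 0.125 / (0.401)² = 0.125 / 0.1608 = 0.7774.

0.78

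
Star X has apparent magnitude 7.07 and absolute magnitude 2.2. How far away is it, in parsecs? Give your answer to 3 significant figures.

94.2 pc

m − M = 5 log₁₀(d/10 pc)
7.07 − (2.2) = 4.87 = 5 log₁₀(d/10)
d = 10 × 10^(4.87/5) = 10 × 10^0.974 = 94.19 pc.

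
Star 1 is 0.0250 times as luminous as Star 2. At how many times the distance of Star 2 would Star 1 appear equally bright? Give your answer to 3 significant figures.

Equal flux requires L_1/d_1² = L_2/d_2², so d_1/d_2 = √(L_1/L_2)
= √(0.0250) = 0.1581.

0.158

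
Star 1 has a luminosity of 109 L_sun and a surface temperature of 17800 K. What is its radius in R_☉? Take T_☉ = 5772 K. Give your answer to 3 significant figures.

1.10 R_☉

R/R_☉ = √(L/L_☉) / (T/T_☉)² = √(109) / (3.084)²
       = 10.44 / 9.510 = 1.098.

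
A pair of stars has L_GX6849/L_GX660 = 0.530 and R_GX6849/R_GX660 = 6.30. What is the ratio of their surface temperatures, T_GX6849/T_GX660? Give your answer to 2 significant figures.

0.34

L ∝ R²T⁴ gives T ∝ (L/R²)^(1/4), so
T_GX6849/T_GX660 = (0.530 / 6.30²)^(1/4) = (0.01335)^(1/4) = 0.3399.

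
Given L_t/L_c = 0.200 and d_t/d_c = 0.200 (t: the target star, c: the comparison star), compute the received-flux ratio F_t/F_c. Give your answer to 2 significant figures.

5.0

F = L/(4πd²), so F_t/F_c = (L_t/L_c) / (d_t/d_c)²
= 0.200 / (0.200)² = 0.200 / 0.04000 = 5.000.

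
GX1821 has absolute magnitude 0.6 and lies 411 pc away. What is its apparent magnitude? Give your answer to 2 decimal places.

8.67

m = M + 5 log₁₀(d/10 pc) = 0.6 + 5 log₁₀(411/10)
  = 0.6 + 5 × 1.614 = 0.6 + 8.07 = 8.67.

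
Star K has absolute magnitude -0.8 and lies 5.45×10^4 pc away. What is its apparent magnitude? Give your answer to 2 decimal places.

m = M + 5 log₁₀(d/10 pc) = -0.8 + 5 log₁₀(5.45×10^4/10)
  = -0.8 + 5 × 3.736 = -0.8 + 18.68 = 17.88.

17.88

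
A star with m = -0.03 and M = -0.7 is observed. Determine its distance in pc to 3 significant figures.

13.6 pc

m − M = 5 log₁₀(d/10 pc)
-0.03 − (-0.7) = 0.67 = 5 log₁₀(d/10)
d = 10 × 10^(0.67/5) = 10 × 10^0.134 = 13.61 pc.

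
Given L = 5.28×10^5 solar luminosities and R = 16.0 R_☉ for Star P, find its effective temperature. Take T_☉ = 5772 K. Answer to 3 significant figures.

T/T_☉ = (L/L_☉)^(1/4) / (R/R_☉)^(1/2)
T = 5772 × (5.28×10^5)^(1/4) / √(16.0) = 5772 × 26.96 / 4.000 = 3.890×10^4 K.

3.89×10^4 K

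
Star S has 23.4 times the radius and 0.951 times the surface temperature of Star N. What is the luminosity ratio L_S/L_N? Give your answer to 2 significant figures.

From the Stefan–Boltzmann law, L ∝ R²T⁴, so
L_S/L_N = (R_S/R_N)² (T_S/T_N)⁴ = (23.4)² × (0.951)⁴ = 547.6 × 0.8179 = 447.9.

4.5×10^2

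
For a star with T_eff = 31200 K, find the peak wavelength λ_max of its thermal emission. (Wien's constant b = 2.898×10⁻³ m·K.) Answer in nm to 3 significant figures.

92.9 nm

λ_max = b/T = 2.898×10⁻³ / 31200 = 9.29×10^-8 m = 92.88 nm.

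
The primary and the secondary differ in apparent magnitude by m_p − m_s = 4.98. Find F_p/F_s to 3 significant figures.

F_p/F_s = 10^(−(m_p − m_s)/2.5) = 10^(-4.98/2.5) = 10^-1.992 = 0.01019.

0.0102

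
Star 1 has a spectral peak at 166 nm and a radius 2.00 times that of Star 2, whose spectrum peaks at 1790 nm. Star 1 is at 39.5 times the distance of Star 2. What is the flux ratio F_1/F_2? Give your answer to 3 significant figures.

Wien's law: T_1/T_2 = λ_2/λ_1 = 1790/166 = 10.78.
L_1/L_2 = (R_1/R_2)²(T_1/T_2)⁴ = (2.00)²(10.78)⁴ = 5.408×10^4.
F_1/F_2 = (L_1/L_2)/(d_1/d_2)² = 5.408×10^4/(39.5)² = 34.66.

34.7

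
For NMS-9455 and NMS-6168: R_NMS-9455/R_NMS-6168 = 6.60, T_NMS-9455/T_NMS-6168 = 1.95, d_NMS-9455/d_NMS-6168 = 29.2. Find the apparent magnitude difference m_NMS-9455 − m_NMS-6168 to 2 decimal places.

L_NMS-9455/L_NMS-6168 = (6.60)²(1.95)⁴ = 629.8.
F_NMS-9455/F_NMS-6168 = (L_NMS-9455/L_NMS-6168)/(d_NMS-9455/d_NMS-6168)² = 629.8/852.6 = 0.7387.
m_NMS-9455 − m_NMS-6168 = −2.5 log₁₀(0.7387) = 0.33.

0.33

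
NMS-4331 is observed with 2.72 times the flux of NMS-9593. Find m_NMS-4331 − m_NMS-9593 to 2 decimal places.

m_NMS-4331 − m_NMS-9593 = −2.5 log₁₀(F_NMS-4331/F_NMS-9593) = −2.5 log₁₀(2.72) = −2.5 × (0.435) = -1.086.

-1.09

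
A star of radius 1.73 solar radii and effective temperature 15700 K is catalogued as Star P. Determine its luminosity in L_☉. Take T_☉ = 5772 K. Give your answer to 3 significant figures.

L/L_☉ = (R/R_☉)² (T/T_☉)⁴ = (1.73)² × (15700/5772)⁴
       = 2.993 × (2.720)⁴ = 2.993 × 54.74 = 163.8.

164 L_☉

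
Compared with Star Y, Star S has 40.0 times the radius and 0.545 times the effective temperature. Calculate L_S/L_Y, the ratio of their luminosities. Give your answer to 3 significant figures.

141

From the Stefan–Boltzmann law, L ∝ R²T⁴, so
L_S/L_Y = (R_S/R_Y)² (T_S/T_Y)⁴ = (40.0)² × (0.545)⁴ = 1600 × 0.08822 = 141.2.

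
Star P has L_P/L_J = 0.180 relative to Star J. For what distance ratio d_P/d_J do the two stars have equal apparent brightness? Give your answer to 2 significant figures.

Equal flux requires L_P/d_P² = L_J/d_J², so d_P/d_J = √(L_P/L_J)
= √(0.180) = 0.4243.

0.42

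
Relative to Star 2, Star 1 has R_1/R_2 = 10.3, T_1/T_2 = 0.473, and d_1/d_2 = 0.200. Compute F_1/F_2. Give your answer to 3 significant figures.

133

L_1/L_2 = (R_1/R_2)²(T_1/T_2)⁴ = (10.3)² × (0.473)⁴ = 5.310.
F_1/F_2 = (L_1/L_2)/(d_1/d_2)² = 5.310 / (0.200)² = 132.8.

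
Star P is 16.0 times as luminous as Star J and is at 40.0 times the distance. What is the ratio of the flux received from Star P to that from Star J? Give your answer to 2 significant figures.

0.010

F = L/(4πd²), so F_P/F_J = (L_P/L_J) / (d_P/d_J)²
= 16.0 / (40.0)² = 16.0 / 1600 = 0.01000.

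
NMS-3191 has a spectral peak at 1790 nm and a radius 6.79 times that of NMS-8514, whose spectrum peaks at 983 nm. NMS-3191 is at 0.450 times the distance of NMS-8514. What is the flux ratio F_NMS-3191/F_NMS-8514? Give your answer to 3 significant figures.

20.7

Wien's law: T_NMS-3191/T_NMS-8514 = λ_NMS-8514/λ_NMS-3191 = 983/1790 = 0.5492.
L_NMS-3191/L_NMS-8514 = (R_NMS-3191/R_NMS-8514)²(T_NMS-3191/T_NMS-8514)⁴ = (6.79)²(0.5492)⁴ = 4.193.
F_NMS-3191/F_NMS-8514 = (L_NMS-3191/L_NMS-8514)/(d_NMS-3191/d_NMS-8514)² = 4.193/(0.450)² = 20.71.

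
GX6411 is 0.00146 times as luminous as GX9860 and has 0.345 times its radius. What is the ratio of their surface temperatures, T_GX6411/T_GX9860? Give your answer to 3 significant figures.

0.333

L ∝ R²T⁴ gives T ∝ (L/R²)^(1/4), so
T_GX6411/T_GX9860 = (0.00146 / 0.345²)^(1/4) = (0.01227)^(1/4) = 0.3328.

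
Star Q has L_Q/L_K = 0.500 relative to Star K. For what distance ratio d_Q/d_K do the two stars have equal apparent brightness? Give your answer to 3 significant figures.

Equal flux requires L_Q/d_Q² = L_K/d_K², so d_Q/d_K = √(L_Q/L_K)
= √(0.500) = 0.7071.

0.707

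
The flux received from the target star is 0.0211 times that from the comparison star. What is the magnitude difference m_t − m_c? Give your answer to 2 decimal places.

m_t − m_c = −2.5 log₁₀(F_t/F_c) = −2.5 log₁₀(0.0211) = −2.5 × (-1.676) = 4.189.

4.19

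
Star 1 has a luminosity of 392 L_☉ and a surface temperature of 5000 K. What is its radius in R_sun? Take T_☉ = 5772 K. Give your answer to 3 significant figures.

26.4 R_sun

R/R_☉ = √(L/L_☉) / (T/T_☉)² = √(392) / (0.8663)²
       = 19.80 / 0.7504 = 26.38.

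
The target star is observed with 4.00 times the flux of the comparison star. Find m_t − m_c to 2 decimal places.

-1.51

m_t − m_c = −2.5 log₁₀(F_t/F_c) = −2.5 log₁₀(4.00) = −2.5 × (0.602) = -1.505.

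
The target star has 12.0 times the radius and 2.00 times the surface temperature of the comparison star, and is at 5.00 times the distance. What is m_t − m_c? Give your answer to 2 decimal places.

L_t/L_c = (12.0)²(2.00)⁴ = 2304.
F_t/F_c = (L_t/L_c)/(d_t/d_c)² = 2304/25.00 = 92.16.
m_t − m_c = −2.5 log₁₀(92.16) = -4.91.

-4.91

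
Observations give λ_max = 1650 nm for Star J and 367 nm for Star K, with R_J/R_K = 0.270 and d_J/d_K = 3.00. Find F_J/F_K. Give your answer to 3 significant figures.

Wien's law: T_J/T_K = λ_K/λ_J = 367/1650 = 0.2224.
L_J/L_K = (R_J/R_K)²(T_J/T_K)⁴ = (0.270)²(0.2224)⁴ = 1.784×10^-4.
F_J/F_K = (L_J/L_K)/(d_J/d_K)² = 1.784×10^-4/(3.00)² = 1.983×10^-5.

1.98×10^-5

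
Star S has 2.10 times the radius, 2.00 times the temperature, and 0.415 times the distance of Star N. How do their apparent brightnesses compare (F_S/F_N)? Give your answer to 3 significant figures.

410

L_S/L_N = (R_S/R_N)²(T_S/T_N)⁴ = (2.10)² × (2.00)⁴ = 70.56.
F_S/F_N = (L_S/L_N)/(d_S/d_N)² = 70.56 / (0.415)² = 409.7.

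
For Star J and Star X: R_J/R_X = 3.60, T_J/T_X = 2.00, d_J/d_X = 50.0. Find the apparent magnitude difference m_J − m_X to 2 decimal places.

2.70

L_J/L_X = (3.60)²(2.00)⁴ = 207.4.
F_J/F_X = (L_J/L_X)/(d_J/d_X)² = 207.4/2500 = 0.08294.
m_J − m_X = −2.5 log₁₀(0.08294) = 2.70.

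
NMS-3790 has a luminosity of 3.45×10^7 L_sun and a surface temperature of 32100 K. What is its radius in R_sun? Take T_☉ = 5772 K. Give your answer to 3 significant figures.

190 R_sun

R/R_☉ = √(L/L_☉) / (T/T_☉)² = √(3.45×10^7) / (5.561)²
       = 5874 / 30.93 = 189.9.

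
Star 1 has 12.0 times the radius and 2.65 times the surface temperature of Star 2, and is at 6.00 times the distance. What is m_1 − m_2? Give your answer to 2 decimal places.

L_1/L_2 = (12.0)²(2.65)⁴ = 7101.
F_1/F_2 = (L_1/L_2)/(d_1/d_2)² = 7101/36.00 = 197.3.
m_1 − m_2 = −2.5 log₁₀(197.3) = -5.74.

-5.74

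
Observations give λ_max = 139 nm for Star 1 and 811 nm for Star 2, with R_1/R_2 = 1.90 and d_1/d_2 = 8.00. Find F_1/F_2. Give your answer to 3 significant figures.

65.4

Wien's law: T_1/T_2 = λ_2/λ_1 = 811/139 = 5.835.
L_1/L_2 = (R_1/R_2)²(T_1/T_2)⁴ = (1.90)²(5.835)⁴ = 4183.
F_1/F_2 = (L_1/L_2)/(d_1/d_2)² = 4183/(8.00)² = 65.37.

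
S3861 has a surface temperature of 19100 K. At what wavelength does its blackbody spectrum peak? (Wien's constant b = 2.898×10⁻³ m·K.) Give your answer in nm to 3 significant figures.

λ_max = b/T = 2.898×10⁻³ / 19100 = 1.52×10^-7 m = 151.7 nm.

152 nm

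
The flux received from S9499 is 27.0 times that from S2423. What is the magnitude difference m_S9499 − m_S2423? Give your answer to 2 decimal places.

m_S9499 − m_S2423 = −2.5 log₁₀(F_S9499/F_S2423) = −2.5 log₁₀(27.0) = −2.5 × (1.431) = -3.578.

-3.58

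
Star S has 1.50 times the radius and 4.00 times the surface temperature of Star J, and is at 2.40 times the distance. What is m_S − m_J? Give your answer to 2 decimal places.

-5.00

L_S/L_J = (1.50)²(4.00)⁴ = 576.0.
F_S/F_J = (L_S/L_J)/(d_S/d_J)² = 576.0/5.760 = 100.0.
m_S − m_J = −2.5 log₁₀(100.0) = -5.00.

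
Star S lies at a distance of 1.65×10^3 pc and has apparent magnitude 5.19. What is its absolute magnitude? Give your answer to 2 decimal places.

M = m − 5 log₁₀(d/10 pc) = 5.19 − 5 log₁₀(1.65×10^3/10)
  = 5.19 − 5 × 2.217 = 5.19 − 11.09 = -5.90.

-5.90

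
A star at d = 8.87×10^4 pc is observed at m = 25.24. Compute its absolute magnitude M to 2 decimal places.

5.50

M = m − 5 log₁₀(d/10 pc) = 25.24 − 5 log₁₀(8.87×10^4/10)
  = 25.24 − 5 × 3.948 = 25.24 − 19.74 = 5.50.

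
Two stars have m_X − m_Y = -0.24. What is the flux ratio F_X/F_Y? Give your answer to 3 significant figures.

1.25

F_X/F_Y = 10^(−(m_X − m_Y)/2.5) = 10^(0.24/2.5) = 10^0.096 = 1.247.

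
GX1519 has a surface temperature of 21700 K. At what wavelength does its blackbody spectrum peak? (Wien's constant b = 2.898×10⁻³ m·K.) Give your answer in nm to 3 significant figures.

134 nm

λ_max = b/T = 2.898×10⁻³ / 21700 = 1.34×10^-7 m = 133.5 nm.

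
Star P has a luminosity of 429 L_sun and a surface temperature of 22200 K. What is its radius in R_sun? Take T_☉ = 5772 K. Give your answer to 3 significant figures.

1.40 R_sun

R/R_☉ = √(L/L_☉) / (T/T_☉)² = √(429) / (3.846)²
       = 20.71 / 14.79 = 1.400.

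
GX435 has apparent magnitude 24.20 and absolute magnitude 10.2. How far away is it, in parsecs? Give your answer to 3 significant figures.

m − M = 5 log₁₀(d/10 pc)
24.20 − (10.2) = 14.00 = 5 log₁₀(d/10)
d = 10 × 10^(14.00/5) = 10 × 10^2.800 = 6310 pc.

6.31×10^3 pc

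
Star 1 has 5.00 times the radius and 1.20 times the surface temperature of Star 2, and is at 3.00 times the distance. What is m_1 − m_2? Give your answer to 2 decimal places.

L_1/L_2 = (5.00)²(1.20)⁴ = 51.84.
F_1/F_2 = (L_1/L_2)/(d_1/d_2)² = 51.84/9.000 = 5.760.
m_1 − m_2 = −2.5 log₁₀(5.760) = -1.90.

-1.90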